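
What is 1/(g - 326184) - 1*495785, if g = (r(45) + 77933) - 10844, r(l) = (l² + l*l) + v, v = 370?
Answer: -126264044876/254675 ≈ -4.9579e+5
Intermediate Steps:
r(l) = 370 + 2*l² (r(l) = (l² + l*l) + 370 = (l² + l²) + 370 = 2*l² + 370 = 370 + 2*l²)
g = 71509 (g = ((370 + 2*45²) + 77933) - 10844 = ((370 + 2*2025) + 77933) - 10844 = ((370 + 4050) + 77933) - 10844 = (4420 + 77933) - 10844 = 82353 - 10844 = 71509)
1/(g - 326184) - 1*495785 = 1/(71509 - 326184) - 1*495785 = 1/(-254675) - 495785 = -1/254675 - 495785 = -126264044876/254675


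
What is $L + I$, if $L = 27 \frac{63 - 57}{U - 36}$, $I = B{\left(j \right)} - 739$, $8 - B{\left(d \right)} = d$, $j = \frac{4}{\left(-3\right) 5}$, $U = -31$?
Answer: $- \frac{736817}{1005} \approx -733.15$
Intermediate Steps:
$j = - \frac{4}{15}$ ($j = \frac{4}{-15} = 4 \left(- \frac{1}{15}\right) = - \frac{4}{15} \approx -0.26667$)
$B{\left(d \right)} = 8 - d$
$I = - \frac{10961}{15}$ ($I = \left(8 - - \frac{4}{15}\right) - 739 = \left(8 + \frac{4}{15}\right) - 739 = \frac{124}{15} - 739 = - \frac{10961}{15} \approx -730.73$)
$L = - \frac{162}{67}$ ($L = 27 \frac{63 - 57}{-31 - 36} = 27 \frac{6}{-67} = 27 \cdot 6 \left(- \frac{1}{67}\right) = 27 \left(- \frac{6}{67}\right) = - \frac{162}{67} \approx -2.4179$)
$L + I = - \frac{162}{67} - \frac{10961}{15} = - \frac{736817}{1005}$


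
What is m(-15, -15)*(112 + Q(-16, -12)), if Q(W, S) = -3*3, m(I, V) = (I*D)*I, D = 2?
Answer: 46350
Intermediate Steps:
m(I, V) = 2*I² (m(I, V) = (I*2)*I = (2*I)*I = 2*I²)
Q(W, S) = -9
m(-15, -15)*(112 + Q(-16, -12)) = (2*(-15)²)*(112 - 9) = (2*225)*103 = 450*103 = 46350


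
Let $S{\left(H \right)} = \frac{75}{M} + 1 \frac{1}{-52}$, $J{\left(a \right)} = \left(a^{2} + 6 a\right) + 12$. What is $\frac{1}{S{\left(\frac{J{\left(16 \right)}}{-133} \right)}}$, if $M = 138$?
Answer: $\frac{1196}{627} \approx 1.9075$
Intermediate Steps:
$J{\left(a \right)} = 12 + a^{2} + 6 a$
$S{\left(H \right)} = \frac{627}{1196}$ ($S{\left(H \right)} = \frac{75}{138} + 1 \frac{1}{-52} = 75 \cdot \frac{1}{138} + 1 \left(- \frac{1}{52}\right) = \frac{25}{46} - \frac{1}{52} = \frac{627}{1196}$)
$\frac{1}{S{\left(\frac{J{\left(16 \right)}}{-133} \right)}} = \frac{1}{\frac{627}{1196}} = \frac{1196}{627}$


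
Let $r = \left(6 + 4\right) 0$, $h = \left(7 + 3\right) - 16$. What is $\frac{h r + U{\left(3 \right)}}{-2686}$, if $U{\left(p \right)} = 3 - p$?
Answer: $0$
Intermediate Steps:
$h = -6$ ($h = 10 - 16 = -6$)
$r = 0$ ($r = 10 \cdot 0 = 0$)
$\frac{h r + U{\left(3 \right)}}{-2686} = \frac{\left(-6\right) 0 + \left(3 - 3\right)}{-2686} = \left(0 + \left(3 - 3\right)\right) \left(- \frac{1}{2686}\right) = \left(0 + 0\right) \left(- \frac{1}{2686}\right) = 0 \left(- \frac{1}{2686}\right) = 0$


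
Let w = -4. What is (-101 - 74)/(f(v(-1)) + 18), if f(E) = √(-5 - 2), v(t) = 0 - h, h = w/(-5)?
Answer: -3150/331 + 175*I*√7/331 ≈ -9.5166 + 1.3988*I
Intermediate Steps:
h = ⅘ (h = -4/(-5) = -4*(-⅕) = ⅘ ≈ 0.80000)
v(t) = -⅘ (v(t) = 0 - 1*⅘ = 0 - ⅘ = -⅘)
f(E) = I*√7 (f(E) = √(-7) = I*√7)
(-101 - 74)/(f(v(-1)) + 18) = (-101 - 74)/(I*√7 + 18) = -175/(18 + I*√7)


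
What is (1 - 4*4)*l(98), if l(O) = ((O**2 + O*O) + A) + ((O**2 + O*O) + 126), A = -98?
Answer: -576660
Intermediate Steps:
l(O) = 28 + 4*O**2 (l(O) = ((O**2 + O*O) - 98) + ((O**2 + O*O) + 126) = ((O**2 + O**2) - 98) + ((O**2 + O**2) + 126) = (2*O**2 - 98) + (2*O**2 + 126) = (-98 + 2*O**2) + (126 + 2*O**2) = 28 + 4*O**2)
(1 - 4*4)*l(98) = (1 - 4*4)*(28 + 4*98**2) = (1 - 16)*(28 + 4*9604) = -15*(28 + 38416) = -15*38444 = -576660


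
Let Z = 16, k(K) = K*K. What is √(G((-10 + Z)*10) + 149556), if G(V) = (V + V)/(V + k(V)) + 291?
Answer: √557580809/61 ≈ 387.10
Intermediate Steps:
k(K) = K²
G(V) = 291 + 2*V/(V + V²) (G(V) = (V + V)/(V + V²) + 291 = (2*V)/(V + V²) + 291 = 2*V/(V + V²) + 291 = 291 + 2*V/(V + V²))
√(G((-10 + Z)*10) + 149556) = √((293 + 291*((-10 + 16)*10))/(1 + (-10 + 16)*10) + 149556) = √((293 + 291*(6*10))/(1 + 6*10) + 149556) = √((293 + 291*60)/(1 + 60) + 149556) = √((293 + 17460)/61 + 149556) = √((1/61)*17753 + 149556) = √(17753/61 + 149556) = √(9140669/61) = √557580809/61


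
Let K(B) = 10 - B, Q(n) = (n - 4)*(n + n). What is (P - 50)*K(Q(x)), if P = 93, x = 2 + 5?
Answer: -1376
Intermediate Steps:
x = 7
Q(n) = 2*n*(-4 + n) (Q(n) = (-4 + n)*(2*n) = 2*n*(-4 + n))
(P - 50)*K(Q(x)) = (93 - 50)*(10 - 2*7*(-4 + 7)) = 43*(10 - 2*7*3) = 43*(10 - 1*42) = 43*(10 - 42) = 43*(-32) = -1376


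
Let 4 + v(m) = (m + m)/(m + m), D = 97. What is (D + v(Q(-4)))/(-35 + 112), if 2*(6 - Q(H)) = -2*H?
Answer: 94/77 ≈ 1.2208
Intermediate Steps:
Q(H) = 6 + H (Q(H) = 6 - (-1)*H = 6 + H)
v(m) = -3 (v(m) = -4 + (m + m)/(m + m) = -4 + (2*m)/((2*m)) = -4 + (2*m)*(1/(2*m)) = -4 + 1 = -3)
(D + v(Q(-4)))/(-35 + 112) = (97 - 3)/(-35 + 112) = 94/77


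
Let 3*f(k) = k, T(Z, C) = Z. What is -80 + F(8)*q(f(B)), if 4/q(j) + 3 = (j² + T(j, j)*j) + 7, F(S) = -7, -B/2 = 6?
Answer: -727/9 ≈ -80.778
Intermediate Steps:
B = -12 (B = -2*6 = -12)
f(k) = k/3
q(j) = 4/(4 + 2*j²) (q(j) = 4/(-3 + ((j² + j*j) + 7)) = 4/(-3 + ((j² + j²) + 7)) = 4/(-3 + (2*j² + 7)) = 4/(-3 + (7 + 2*j²)) = 4/(4 + 2*j²))
-80 + F(8)*q(f(B)) = -80 - 14/(2 + ((⅓)*(-12))²) = -80 - 14/(2 + (-4)²) = -80 - 14/(2 + 16) = -80 - 14/18 = -80 - 7*⅑ = -80 - 7/9 = -727/9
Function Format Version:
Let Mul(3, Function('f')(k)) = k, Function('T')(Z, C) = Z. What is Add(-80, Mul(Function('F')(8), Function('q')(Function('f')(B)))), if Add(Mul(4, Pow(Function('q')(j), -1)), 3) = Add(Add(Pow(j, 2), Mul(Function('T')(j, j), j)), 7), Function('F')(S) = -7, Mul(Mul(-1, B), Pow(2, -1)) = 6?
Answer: Rational(-727, 9) ≈ -80.778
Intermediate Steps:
B = -12 (B = Mul(-2, 6) = -12)
Function('f')(k) = Mul(Rational(1, 3), k)
Function('q')(j) = Mul(4, Pow(Add(4, Mul(2, Pow(j, 2))), -1)) (Function('q')(j) = Mul(4, Pow(Add(-3, Add(Add(Pow(j, 2), Mul(j, j)), 7)), -1)) = Mul(4, Pow(Add(-3, Add(Add(Pow(j, 2), Pow(j, 2)), 7)), -1)) = Mul(4, Pow(Add(-3, Add(Mul(2, Pow(j, 2)), 7)), -1)) = Mul(4, Pow(Add(-3, Add(7, Mul(2, Pow(j, 2)))), -1)) = Mul(4, Pow(Add(4, Mul(2, Pow(j, 2))), -1)))
Add(-80, Mul(Function('F')(8), Function('q')(Function('f')(B)))) = Add(-80, Mul(-7, Mul(2, Pow(Add(2, Pow(Mul(Rational(1, 3), -12), 2)), -1)))) = Add(-80, Mul(-7, Mul(2, Pow(Add(2, Pow(-4, 2)), -1)))) = Add(-80, Mul(-7, Mul(2, Pow(Add(2, 16), -1)))) = Add(-80, Mul(-7, Mul(2, Pow(18, -1)))) = Add(-80, Mul(-7, Mul(2, Rational(1, 18)))) = Add(-80, Mul(-7, Rational(1, 9))) = Add(-80, Rational(-7, 9)) = Rational(-727, 9)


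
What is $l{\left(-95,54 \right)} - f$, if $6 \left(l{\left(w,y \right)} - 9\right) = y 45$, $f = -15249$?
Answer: $15663$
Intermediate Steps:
$l{\left(w,y \right)} = 9 + \frac{15 y}{2}$ ($l{\left(w,y \right)} = 9 + \frac{y 45}{6} = 9 + \frac{45 y}{6} = 9 + \frac{15 y}{2}$)
$l{\left(-95,54 \right)} - f = \left(9 + \frac{15}{2} \cdot 54\right) - -15249 = \left(9 + 405\right) + 15249 = 414 + 15249 = 15663$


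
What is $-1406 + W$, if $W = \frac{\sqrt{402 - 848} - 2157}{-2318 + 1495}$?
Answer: $- \frac{1154981}{823} - \frac{i \sqrt{446}}{823} \approx -1403.4 - 0.025661 i$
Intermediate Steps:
$W = \frac{2157}{823} - \frac{i \sqrt{446}}{823}$ ($W = \frac{\sqrt{-446} - 2157}{-823} = \left(i \sqrt{446} - 2157\right) \left(- \frac{1}{823}\right) = \left(-2157 + i \sqrt{446}\right) \left(- \frac{1}{823}\right) = \frac{2157}{823} - \frac{i \sqrt{446}}{823} \approx 2.6209 - 0.025661 i$)
$-1406 + W = -1406 + \left(\frac{2157}{823} - \frac{i \sqrt{446}}{823}\right) = - \frac{1154981}{823} - \frac{i \sqrt{446}}{823}$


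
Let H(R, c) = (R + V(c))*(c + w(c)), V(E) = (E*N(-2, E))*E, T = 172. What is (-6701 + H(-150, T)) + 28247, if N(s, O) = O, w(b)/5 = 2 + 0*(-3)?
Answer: 926091782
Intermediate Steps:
w(b) = 10 (w(b) = 5*(2 + 0*(-3)) = 5*(2 + 0) = 5*2 = 10)
V(E) = E**3 (V(E) = (E*E)*E = E**2*E = E**3)
H(R, c) = (10 + c)*(R + c**3) (H(R, c) = (R + c**3)*(c + 10) = (R + c**3)*(10 + c) = (10 + c)*(R + c**3))
(-6701 + H(-150, T)) + 28247 = (-6701 + (172**4 + 10*(-150) + 10*172**3 - 150*172)) + 28247 = (-6701 + (875213056 - 1500 + 10*5088448 - 25800)) + 28247 = (-6701 + (875213056 - 1500 + 50884480 - 25800)) + 28247 = (-6701 + 926070236) + 28247 = 926063535 + 28247 = 926091782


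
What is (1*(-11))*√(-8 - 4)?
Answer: -22*I*√3 ≈ -38.105*I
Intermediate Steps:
(1*(-11))*√(-8 - 4) = -22*I*√3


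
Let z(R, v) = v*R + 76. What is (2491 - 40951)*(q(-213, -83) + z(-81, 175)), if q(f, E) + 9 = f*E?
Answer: -137340660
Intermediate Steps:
z(R, v) = 76 + R*v (z(R, v) = R*v + 76 = 76 + R*v)
q(f, E) = -9 + E*f (q(f, E) = -9 + f*E = -9 + E*f)
(2491 - 40951)*(q(-213, -83) + z(-81, 175)) = (2491 - 40951)*((-9 - 83*(-213)) + (76 - 81*175)) = -38460*((-9 + 17679) + (76 - 14175)) = -38460*(17670 - 14099) = -38460*3571 = -137340660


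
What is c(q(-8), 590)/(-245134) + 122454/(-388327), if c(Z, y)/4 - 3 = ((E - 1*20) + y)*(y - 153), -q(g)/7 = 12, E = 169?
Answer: -265826122102/47596075409 ≈ -5.5850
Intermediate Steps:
q(g) = -84 (q(g) = -7*12 = -84)
c(Z, y) = 12 + 4*(-153 + y)*(149 + y) (c(Z, y) = 12 + 4*(((169 - 1*20) + y)*(y - 153)) = 12 + 4*(((169 - 20) + y)*(-153 + y)) = 12 + 4*((149 + y)*(-153 + y)) = 12 + 4*((-153 + y)*(149 + y)) = 12 + 4*(-153 + y)*(149 + y))
c(q(-8), 590)/(-245134) + 122454/(-388327) = (-91176 - 16*590 + 4*590²)/(-245134) + 122454/(-388327) = (-91176 - 9440 + 4*348100)*(-1/245134) + 122454*(-1/388327) = (-91176 - 9440 + 1392400)*(-1/245134) - 122454/388327 = 1291784*(-1/245134) - 122454/388327 = -645892/122567 - 122454/388327 = -265826122102/47596075409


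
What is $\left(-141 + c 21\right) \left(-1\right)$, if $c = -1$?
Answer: $162$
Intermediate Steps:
$\left(-141 + c 21\right) \left(-1\right) = \left(-141 - 21\right) \left(-1\right) = \left(-162\right) \left(-1\right) = 162$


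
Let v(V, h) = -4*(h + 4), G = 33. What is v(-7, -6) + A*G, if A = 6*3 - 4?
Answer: 470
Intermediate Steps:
v(V, h) = -16 - 4*h (v(V, h) = -4*(4 + h) = -16 - 4*h)
A = 14 (A = 18 - 4 = 14)
v(-7, -6) + A*G = (-16 - 4*(-6)) + 14*33 = (-16 + 24) + 462 = 8 + 462 = 470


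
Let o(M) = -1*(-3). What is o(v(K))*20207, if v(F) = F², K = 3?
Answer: 60621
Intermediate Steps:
o(M) = 3
o(v(K))*20207 = 3*20207 = 60621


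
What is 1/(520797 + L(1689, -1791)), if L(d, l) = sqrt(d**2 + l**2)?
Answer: 173599/90407818269 - sqrt(673378)/90407818269 ≈ 1.9111e-6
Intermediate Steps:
1/(520797 + L(1689, -1791)) = 1/(520797 + sqrt(1689**2 + (-1791)**2)) = 1/(520797 + sqrt(2852721 + 3207681)) = 1/(520797 + sqrt(6060402)) = 1/(520797 + 3*sqrt(673378))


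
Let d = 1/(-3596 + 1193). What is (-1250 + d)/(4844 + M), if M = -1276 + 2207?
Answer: -3003751/13877325 ≈ -0.21645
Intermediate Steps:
M = 931
d = -1/2403 (d = 1/(-2403) = -1/2403 ≈ -0.00041615)
(-1250 + d)/(4844 + M) = (-1250 - 1/2403)/(4844 + 931) = -3003751/2403/5775 = -3003751/2403*1/5775 = -3003751/13877325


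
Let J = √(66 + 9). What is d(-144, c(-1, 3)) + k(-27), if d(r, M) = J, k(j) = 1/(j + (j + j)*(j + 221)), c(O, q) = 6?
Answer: -1/10503 + 5*√3 ≈ 8.6602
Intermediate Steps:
k(j) = 1/(j + 2*j*(221 + j)) (k(j) = 1/(j + (2*j)*(221 + j)) = 1/(j + 2*j*(221 + j)))
J = 5*√3 (J = √75 = 5*√3 ≈ 8.6602)
d(r, M) = 5*√3
d(-144, c(-1, 3)) + k(-27) = 5*√3 + 1/((-27)*(443 + 2*(-27))) = 5*√3 - 1/(27*(443 - 54)) = 5*√3 - 1/27/389 = 5*√3 - 1/27*1/389 = 5*√3 - 1/10503 = -1/10503 + 5*√3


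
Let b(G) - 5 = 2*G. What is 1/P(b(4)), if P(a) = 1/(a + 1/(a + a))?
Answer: 339/26 ≈ 13.038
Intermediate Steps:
b(G) = 5 + 2*G
P(a) = 1/(a + 1/(2*a))
1/P(b(4)) = 1/(2*(5 + 2*4)/(1 + 2*(5 + 2*4)**2)) = 1/(2*(5 + 8)/(1 + 2*(5 + 8)**2)) = 1/(2*13/(1 + 2*13**2)) = 1/(2*13/(1 + 2*169)) = 1/(2*13/(1 + 338)) = 1/(2*13/339) = 1/(2*13*(1/339)) = 1/(26/339) = 339/26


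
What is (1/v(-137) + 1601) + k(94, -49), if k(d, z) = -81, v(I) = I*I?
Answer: 28528881/18769 ≈ 1520.0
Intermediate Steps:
v(I) = I²
(1/v(-137) + 1601) + k(94, -49) = (1/((-137)²) + 1601) - 81 = (1/18769 + 1601) - 81 = 30049170/18769 - 81 = 28528881/18769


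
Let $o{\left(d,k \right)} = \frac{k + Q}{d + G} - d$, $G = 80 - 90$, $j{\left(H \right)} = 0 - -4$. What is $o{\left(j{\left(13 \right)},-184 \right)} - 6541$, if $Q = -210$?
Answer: $- \frac{19438}{3} \approx -6479.3$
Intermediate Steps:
$j{\left(H \right)} = 4$ ($j{\left(H \right)} = 0 + 4 = 4$)
$G = -10$ ($G = 80 - 90 = -10$)
$o{\left(d,k \right)} = - d + \frac{-210 + k}{-10 + d}$ ($o{\left(d,k \right)} = \frac{k - 210}{d - 10} - d = \frac{-210 + k}{-10 + d} - d = - d + \frac{-210 + k}{-10 + d}$)
$o{\left(j{\left(13 \right)},-184 \right)} - 6541 = \frac{-210 - 184 - 4^{2} + 10 \cdot 4}{-10 + 4} - 6541 = \frac{-210 - 184 - 16 + 40}{-6} - 6541 = - \frac{-210 - 184 - 16 + 40}{6} - 6541 = \left(- \frac{1}{6}\right) \left(-370\right) - 6541 = \frac{185}{3} - 6541 = - \frac{19438}{3}$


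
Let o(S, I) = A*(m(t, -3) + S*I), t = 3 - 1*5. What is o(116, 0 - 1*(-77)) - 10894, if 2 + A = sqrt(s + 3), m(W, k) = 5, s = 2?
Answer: -28768 + 8937*sqrt(5) ≈ -8784.3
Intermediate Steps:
t = -2 (t = 3 - 5 = -2)
A = -2 + sqrt(5) (A = -2 + sqrt(2 + 3) = -2 + sqrt(5) ≈ 0.23607)
o(S, I) = (-2 + sqrt(5))*(5 + I*S) (o(S, I) = (-2 + sqrt(5))*(5 + S*I) = (-2 + sqrt(5))*(5 + I*S))
o(116, 0 - 1*(-77)) - 10894 = -(2 - sqrt(5))*(5 + (0 - 1*(-77))*116) - 10894 = -(2 - sqrt(5))*(5 + (0 + 77)*116) - 10894 = -(2 - sqrt(5))*(5 + 77*116) - 10894 = -(2 - sqrt(5))*(5 + 8932) - 10894 = -1*(2 - sqrt(5))*8937 - 10894 = (-17874 + 8937*sqrt(5)) - 10894 = -28768 + 8937*sqrt(5)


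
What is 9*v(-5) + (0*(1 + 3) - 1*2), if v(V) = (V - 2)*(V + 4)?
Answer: 61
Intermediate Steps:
v(V) = (-2 + V)*(4 + V)
9*v(-5) + (0*(1 + 3) - 1*2) = 9*(-8 + (-5)² + 2*(-5)) + (0*(1 + 3) - 1*2) = 9*(-8 + 25 - 10) + (0*4 - 2) = 9*7 + (0 - 2) = 63 - 2 = 61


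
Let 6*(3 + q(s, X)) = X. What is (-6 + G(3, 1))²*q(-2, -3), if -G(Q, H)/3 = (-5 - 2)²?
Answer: -163863/2 ≈ -81932.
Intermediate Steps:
q(s, X) = -3 + X/6
G(Q, H) = -147 (G(Q, H) = -3*(-5 - 2)² = -3*(-7)² = -3*49 = -147)
(-6 + G(3, 1))²*q(-2, -3) = (-6 - 147)²*(-3 + (⅙)*(-3)) = (-153)²*(-3 - ½) = 23409*(-7/2) = -163863/2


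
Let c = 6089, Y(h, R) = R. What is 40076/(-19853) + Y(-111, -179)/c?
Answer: -247576451/120884917 ≈ -2.0480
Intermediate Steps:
40076/(-19853) + Y(-111, -179)/c = 40076/(-19853) - 179/6089 = 40076*(-1/19853) - 179*1/6089 = -40076/19853 - 179/6089 = -247576451/120884917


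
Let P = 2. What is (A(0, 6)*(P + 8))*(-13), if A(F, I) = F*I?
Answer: 0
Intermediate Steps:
(A(0, 6)*(P + 8))*(-13) = ((0*6)*(2 + 8))*(-13) = (0*10)*(-13) = 0*(-13) = 0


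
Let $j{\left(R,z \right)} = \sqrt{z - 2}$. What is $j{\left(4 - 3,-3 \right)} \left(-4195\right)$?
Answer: $- 4195 i \sqrt{5} \approx - 9380.3 i$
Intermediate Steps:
$j{\left(R,z \right)} = \sqrt{-2 + z}$
$j{\left(4 - 3,-3 \right)} \left(-4195\right) = \sqrt{-2 - 3} \left(-4195\right) = \sqrt{-5} \left(-4195\right) = i \sqrt{5} \left(-4195\right) = - 4195 i \sqrt{5}$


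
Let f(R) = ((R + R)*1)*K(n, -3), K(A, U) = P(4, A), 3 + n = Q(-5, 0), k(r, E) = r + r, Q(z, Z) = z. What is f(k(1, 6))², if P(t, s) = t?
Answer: 256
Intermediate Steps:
k(r, E) = 2*r
n = -8 (n = -3 - 5 = -8)
K(A, U) = 4
f(R) = 8*R (f(R) = ((R + R)*1)*4 = ((2*R)*1)*4 = (2*R)*4 = 8*R)
f(k(1, 6))² = (8*(2*1))² = (8*2)² = 16² = 256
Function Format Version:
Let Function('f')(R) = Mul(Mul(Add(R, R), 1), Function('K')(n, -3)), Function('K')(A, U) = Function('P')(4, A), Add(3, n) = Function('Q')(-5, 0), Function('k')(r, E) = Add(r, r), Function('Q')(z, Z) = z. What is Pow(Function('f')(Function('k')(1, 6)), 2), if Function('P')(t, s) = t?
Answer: 256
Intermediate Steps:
Function('k')(r, E) = Mul(2, r)
n = -8 (n = Add(-3, -5) = -8)
Function('K')(A, U) = 4
Function('f')(R) = Mul(8, R) (Function('f')(R) = Mul(Mul(Add(R, R), 1), 4) = Mul(Mul(Mul(2, R), 1), 4) = Mul(Mul(2, R), 4) = Mul(8, R))
Pow(Function('f')(Function('k')(1, 6)), 2) = Pow(Mul(8, Mul(2, 1)), 2) = Pow(Mul(8, 2), 2) = Pow(16, 2) = 256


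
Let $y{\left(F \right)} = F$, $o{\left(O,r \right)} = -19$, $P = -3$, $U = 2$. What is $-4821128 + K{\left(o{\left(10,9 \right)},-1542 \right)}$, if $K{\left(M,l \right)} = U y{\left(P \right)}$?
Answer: $-4821134$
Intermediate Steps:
$K{\left(M,l \right)} = -6$ ($K{\left(M,l \right)} = 2 \left(-3\right) = -6$)
$-4821128 + K{\left(o{\left(10,9 \right)},-1542 \right)} = -4821128 - 6 = -4821134$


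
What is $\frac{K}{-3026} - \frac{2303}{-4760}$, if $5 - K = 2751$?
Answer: $\frac{4953}{3560} \approx 1.3913$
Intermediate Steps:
$K = -2746$ ($K = 5 - 2751 = -2746$)
$\frac{K}{-3026} - \frac{2303}{-4760} = - \frac{2746}{-3026} - \frac{2303}{-4760} = \left(-2746\right) \left(- \frac{1}{3026}\right) - - \frac{329}{680} = \frac{1373}{1513} + \frac{329}{680} = \frac{4953}{3560}$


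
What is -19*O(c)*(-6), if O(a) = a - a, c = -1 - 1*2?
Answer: 0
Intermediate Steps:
c = -3 (c = -1 - 2 = -3)
O(a) = 0
-19*O(c)*(-6) = -19*0*(-6) = 0*(-6) = 0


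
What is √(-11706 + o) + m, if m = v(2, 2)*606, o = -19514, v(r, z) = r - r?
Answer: 2*I*√7805 ≈ 176.69*I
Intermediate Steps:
v(r, z) = 0
m = 0 (m = 0*606 = 0)
√(-11706 + o) + m = √(-11706 - 19514) + 0 = √(-31220) + 0 = 2*I*√7805 + 0 = 2*I*√7805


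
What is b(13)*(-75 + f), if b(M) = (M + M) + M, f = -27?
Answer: -3978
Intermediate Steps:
b(M) = 3*M (b(M) = 2*M + M = 3*M)
b(13)*(-75 + f) = (3*13)*(-75 - 27) = 39*(-102) = -3978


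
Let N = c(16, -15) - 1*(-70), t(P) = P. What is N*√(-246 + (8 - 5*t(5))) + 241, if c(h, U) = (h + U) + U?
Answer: 241 + 56*I*√263 ≈ 241.0 + 908.17*I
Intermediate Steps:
c(h, U) = h + 2*U (c(h, U) = (U + h) + U = h + 2*U)
N = 56 (N = (16 + 2*(-15)) - 1*(-70) = (16 - 30) + 70 = -14 + 70 = 56)
N*√(-246 + (8 - 5*t(5))) + 241 = 56*√(-246 + (8 - 5*5)) + 241 = 56*√(-246 + (8 - 25)) + 241 = 56*√(-246 - 17) + 241 = 56*√(-263) + 241 = 56*(I*√263) + 241 = 56*I*√263 + 241 = 241 + 56*I*√263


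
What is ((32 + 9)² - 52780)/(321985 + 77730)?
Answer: -51099/399715 ≈ -0.12784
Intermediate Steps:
((32 + 9)² - 52780)/(321985 + 77730) = (41² - 52780)/399715 = (1681 - 52780)*(1/399715) = -51099*1/399715 = -51099/399715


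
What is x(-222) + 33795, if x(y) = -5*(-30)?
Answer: 33945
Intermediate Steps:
x(y) = 150
x(-222) + 33795 = 150 + 33795 = 33945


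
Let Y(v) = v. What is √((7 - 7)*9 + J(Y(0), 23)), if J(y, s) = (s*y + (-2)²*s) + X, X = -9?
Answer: √83 ≈ 9.1104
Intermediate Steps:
J(y, s) = -9 + 4*s + s*y (J(y, s) = (s*y + (-2)²*s) - 9 = (s*y + 4*s) - 9 = (4*s + s*y) - 9 = -9 + 4*s + s*y)
√((7 - 7)*9 + J(Y(0), 23)) = √((7 - 7)*9 + (-9 + 4*23 + 23*0)) = √(0*9 + (-9 + 92 + 0)) = √(0 + 83) = √83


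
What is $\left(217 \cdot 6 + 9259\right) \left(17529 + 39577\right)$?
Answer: $603096466$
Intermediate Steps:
$\left(217 \cdot 6 + 9259\right) \left(17529 + 39577\right) = \left(1302 + 9259\right) 57106 = 10561 \cdot 57106 = 603096466$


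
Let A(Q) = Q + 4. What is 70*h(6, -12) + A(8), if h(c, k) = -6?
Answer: -408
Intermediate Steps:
A(Q) = 4 + Q
70*h(6, -12) + A(8) = 70*(-6) + (4 + 8) = -420 + 12 = -408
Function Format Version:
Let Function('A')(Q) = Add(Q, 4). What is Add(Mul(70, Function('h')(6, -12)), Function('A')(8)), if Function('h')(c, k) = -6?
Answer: -408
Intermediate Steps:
Function('A')(Q) = Add(4, Q)
Add(Mul(70, Function('h')(6, -12)), Function('A')(8)) = Add(Mul(70, -6), Add(4, 8)) = Add(-420, 12) = -408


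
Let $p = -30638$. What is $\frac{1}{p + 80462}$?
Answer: $\frac{1}{49824} \approx 2.0071 \cdot 10^{-5}$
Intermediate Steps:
$\frac{1}{p + 80462} = \frac{1}{-30638 + 80462} = \frac{1}{49824}$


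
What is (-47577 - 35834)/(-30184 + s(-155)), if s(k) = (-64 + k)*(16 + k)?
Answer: -83411/257 ≈ -324.56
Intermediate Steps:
(-47577 - 35834)/(-30184 + s(-155)) = (-47577 - 35834)/(-30184 + (-1024 + (-155)² - 48*(-155))) = -83411/(-30184 + (-1024 + 24025 + 7440)) = -83411/(-30184 + 30441) = -83411/257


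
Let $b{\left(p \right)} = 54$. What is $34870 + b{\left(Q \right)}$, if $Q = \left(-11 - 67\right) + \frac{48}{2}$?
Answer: $34924$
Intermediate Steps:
$Q = -54$ ($Q = -78 + 48 \cdot \frac{1}{2} = -78 + 24 = -54$)
$34870 + b{\left(Q \right)} = 34870 + 54 = 34924$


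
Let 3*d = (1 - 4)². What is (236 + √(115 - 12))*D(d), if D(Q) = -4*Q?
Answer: -2832 - 12*√103 ≈ -2953.8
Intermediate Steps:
d = 3 (d = (1 - 4)²/3 = (⅓)*(-3)² = (⅓)*9 = 3)
(236 + √(115 - 12))*D(d) = (236 + √(115 - 12))*(-4*3) = (236 + √103)*(-12) = -2832 - 12*√103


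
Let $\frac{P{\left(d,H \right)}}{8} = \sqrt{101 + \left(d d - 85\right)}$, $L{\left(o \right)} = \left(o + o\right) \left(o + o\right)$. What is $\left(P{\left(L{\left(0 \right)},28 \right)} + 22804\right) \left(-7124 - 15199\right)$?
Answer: $-509768028$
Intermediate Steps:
$L{\left(o \right)} = 4 o^{2}$ ($L{\left(o \right)} = 2 o 2 o = 4 o^{2}$)
$P{\left(d,H \right)} = 8 \sqrt{16 + d^{2}}$ ($P{\left(d,H \right)} = 8 \sqrt{101 + \left(d d - 85\right)} = 8 \sqrt{101 + \left(d^{2} - 85\right)} = 8 \sqrt{101 + \left(-85 + d^{2}\right)} = 8 \sqrt{16 + d^{2}}$)
$\left(P{\left(L{\left(0 \right)},28 \right)} + 22804\right) \left(-7124 - 15199\right) = \left(8 \sqrt{16 + \left(4 \cdot 0^{2}\right)^{2}} + 22804\right) \left(-7124 - 15199\right) = \left(8 \sqrt{16 + \left(4 \cdot 0\right)^{2}} + 22804\right) \left(-22323\right) = \left(8 \sqrt{16 + 0^{2}} + 22804\right) \left(-22323\right) = \left(8 \sqrt{16 + 0} + 22804\right) \left(-22323\right) = \left(8 \sqrt{16} + 22804\right) \left(-22323\right) = \left(8 \cdot 4 + 22804\right) \left(-22323\right) = \left(32 + 22804\right) \left(-22323\right) = 22836 \left(-22323\right) = -509768028$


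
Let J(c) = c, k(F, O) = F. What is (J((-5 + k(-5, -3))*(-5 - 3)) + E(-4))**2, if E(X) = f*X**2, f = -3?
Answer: 1024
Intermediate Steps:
E(X) = -3*X**2
(J((-5 + k(-5, -3))*(-5 - 3)) + E(-4))**2 = ((-5 - 5)*(-5 - 3) - 3*(-4)**2)**2 = (-10*(-8) - 3*16)**2 = (80 - 48)**2 = 32**2 = 1024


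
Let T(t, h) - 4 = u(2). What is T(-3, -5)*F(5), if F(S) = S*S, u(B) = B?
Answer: 150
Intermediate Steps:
T(t, h) = 6 (T(t, h) = 4 + 2 = 6)
F(S) = S²
T(-3, -5)*F(5) = 6*5² = 6*25 = 150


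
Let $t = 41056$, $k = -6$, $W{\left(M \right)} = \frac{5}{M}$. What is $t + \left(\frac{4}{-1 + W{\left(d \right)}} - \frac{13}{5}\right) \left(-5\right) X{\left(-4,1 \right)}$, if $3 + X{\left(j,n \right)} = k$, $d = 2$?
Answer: $41059$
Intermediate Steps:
$X{\left(j,n \right)} = -9$ ($X{\left(j,n \right)} = -3 - 6 = -9$)
$t + \left(\frac{4}{-1 + W{\left(d \right)}} - \frac{13}{5}\right) \left(-5\right) X{\left(-4,1 \right)} = 41056 + \left(\frac{4}{-1 + \frac{5}{2}} - \frac{13}{5}\right) \left(-5\right) \left(-9\right) = 41056 + \left(\frac{4}{\frac{3}{2}} - \frac{13}{5}\right) \left(-5\right) \left(-9\right) = 41056 + \left(4 \cdot \frac{2}{3} - \frac{13}{5}\right) \left(-5\right) \left(-9\right) = 41056 + \left(\frac{8}{3} - \frac{13}{5}\right) \left(-5\right) \left(-9\right) = 41056 + \frac{1}{15} \left(-5\right) \left(-9\right) = 41056 - -3 = 41056 + 3 = 41059$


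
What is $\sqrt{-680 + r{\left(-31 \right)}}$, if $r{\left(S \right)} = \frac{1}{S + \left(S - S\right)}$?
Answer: $\frac{i \sqrt{653511}}{31} \approx 26.077 i$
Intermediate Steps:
$r{\left(S \right)} = \frac{1}{S}$ ($r{\left(S \right)} = \frac{1}{S + 0} = \frac{1}{S}$)
$\sqrt{-680 + r{\left(-31 \right)}} = \sqrt{-680 + \frac{1}{-31}} = \sqrt{-680 - \frac{1}{31}} = \sqrt{- \frac{21081}{31}} = \frac{i \sqrt{653511}}{31}$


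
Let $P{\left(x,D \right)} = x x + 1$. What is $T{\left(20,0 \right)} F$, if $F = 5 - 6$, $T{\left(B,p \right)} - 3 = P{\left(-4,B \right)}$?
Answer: $-20$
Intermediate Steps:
$P{\left(x,D \right)} = 1 + x^{2}$ ($P{\left(x,D \right)} = x^{2} + 1 = 1 + x^{2}$)
$T{\left(B,p \right)} = 20$ ($T{\left(B,p \right)} = 3 + \left(1 + \left(-4\right)^{2}\right) = 3 + \left(1 + 16\right) = 3 + 17 = 20$)
$F = -1$ ($F = 5 - 6 = -1$)
$T{\left(20,0 \right)} F = 20 \left(-1\right) = -20$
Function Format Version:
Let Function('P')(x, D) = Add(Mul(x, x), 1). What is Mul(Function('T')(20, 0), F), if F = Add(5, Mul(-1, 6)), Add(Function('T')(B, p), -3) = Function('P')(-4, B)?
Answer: -20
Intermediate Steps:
Function('P')(x, D) = Add(1, Pow(x, 2)) (Function('P')(x, D) = Add(Pow(x, 2), 1) = Add(1, Pow(x, 2)))
Function('T')(B, p) = 20 (Function('T')(B, p) = Add(3, Add(1, Pow(-4, 2))) = Add(3, Add(1, 16)) = Add(3, 17) = 20)
F = -1 (F = Add(5, -6) = -1)
Mul(Function('T')(20, 0), F) = Mul(20, -1) = -20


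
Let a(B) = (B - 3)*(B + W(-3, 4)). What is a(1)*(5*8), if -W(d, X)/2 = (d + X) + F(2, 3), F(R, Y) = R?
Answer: 400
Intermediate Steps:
W(d, X) = -4 - 2*X - 2*d (W(d, X) = -2*((d + X) + 2) = -2*((X + d) + 2) = -2*(2 + X + d) = -4 - 2*X - 2*d)
a(B) = (-6 + B)*(-3 + B) (a(B) = (B - 3)*(B + (-4 - 2*4 - 2*(-3))) = (-3 + B)*(B + (-4 - 8 + 6)) = (-3 + B)*(B - 6) = (-3 + B)*(-6 + B) = (-6 + B)*(-3 + B))
a(1)*(5*8) = (18 + 1**2 - 9*1)*(5*8) = (18 + 1 - 9)*40 = 10*40 = 400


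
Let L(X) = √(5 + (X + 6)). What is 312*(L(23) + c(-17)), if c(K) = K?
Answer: -5304 + 312*√34 ≈ -3484.7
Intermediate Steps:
L(X) = √(11 + X) (L(X) = √(5 + (6 + X)) = √(11 + X))
312*(L(23) + c(-17)) = 312*(√(11 + 23) - 17) = 312*(√34 - 17) = 312*(-17 + √34) = -5304 + 312*√34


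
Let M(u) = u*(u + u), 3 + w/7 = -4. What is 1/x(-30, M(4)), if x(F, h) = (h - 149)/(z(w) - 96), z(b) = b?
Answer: 145/117 ≈ 1.2393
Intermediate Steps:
w = -49 (w = -21 + 7*(-4) = -21 - 28 = -49)
M(u) = 2*u² (M(u) = u*(2*u) = 2*u²)
x(F, h) = 149/145 - h/145 (x(F, h) = (h - 149)/(-49 - 96) = (-149 + h)/(-145) = (-149 + h)*(-1/145) = 149/145 - h/145)
1/x(-30, M(4)) = 1/(149/145 - 2*4²/145) = 1/(149/145 - 2*16/145) = 1/(149/145 - 1/145*32) = 1/(149/145 - 32/145) = 1/(117/145) = 145/117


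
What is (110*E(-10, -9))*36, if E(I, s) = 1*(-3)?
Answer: -11880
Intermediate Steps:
E(I, s) = -3
(110*E(-10, -9))*36 = (110*(-3))*36 = -330*36 = -11880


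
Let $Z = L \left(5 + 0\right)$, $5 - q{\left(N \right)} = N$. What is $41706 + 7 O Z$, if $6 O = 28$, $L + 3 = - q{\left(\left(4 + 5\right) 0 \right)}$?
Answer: $\frac{121198}{3} \approx 40399.0$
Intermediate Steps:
$q{\left(N \right)} = 5 - N$
$L = -8$ ($L = -3 - \left(5 - \left(4 + 5\right) 0\right) = -3 - \left(5 - 9 \cdot 0\right) = -3 - \left(5 - 0\right) = -3 - \left(5 + 0\right) = -3 - 5 = -8$)
$O = \frac{14}{3}$ ($O = \frac{1}{6} \cdot 28 = \frac{14}{3} \approx 4.6667$)
$Z = -40$ ($Z = - 8 \left(5 + 0\right) = \left(-8\right) 5 = -40$)
$41706 + 7 O Z = 41706 + 7 \cdot \frac{14}{3} \left(-40\right) = 41706 + \frac{98}{3} \left(-40\right) = 41706 - \frac{3920}{3} = \frac{121198}{3}$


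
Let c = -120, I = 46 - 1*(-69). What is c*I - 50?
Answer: -13850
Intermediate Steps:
I = 115 (I = 46 + 69 = 115)
c*I - 50 = -120*115 - 50 = -13800 - 50 = -13850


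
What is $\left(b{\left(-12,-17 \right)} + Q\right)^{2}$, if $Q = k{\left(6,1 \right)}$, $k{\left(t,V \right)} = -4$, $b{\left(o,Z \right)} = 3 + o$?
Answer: $169$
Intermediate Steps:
$Q = -4$
$\left(b{\left(-12,-17 \right)} + Q\right)^{2} = \left(\left(3 - 12\right) - 4\right)^{2} = \left(-9 - 4\right)^{2} = \left(-13\right)^{2} = 169$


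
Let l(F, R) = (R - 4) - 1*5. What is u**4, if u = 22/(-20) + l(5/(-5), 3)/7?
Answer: 352275361/24010000 ≈ 14.672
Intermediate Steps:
l(F, R) = -9 + R (l(F, R) = (-4 + R) - 5 = -9 + R)
u = -137/70 (u = 22/(-20) + (-9 + 3)/7 = 22*(-1/20) - 6*1/7 = -11/10 - 6/7 = -137/70 ≈ -1.9571)
u**4 = (-137/70)**4 = 352275361/24010000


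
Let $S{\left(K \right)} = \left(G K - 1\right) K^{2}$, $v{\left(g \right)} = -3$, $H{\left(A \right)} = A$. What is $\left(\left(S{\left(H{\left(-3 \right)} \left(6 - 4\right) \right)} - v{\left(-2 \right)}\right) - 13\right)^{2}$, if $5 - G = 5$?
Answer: $2116$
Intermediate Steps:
$G = 0$ ($G = 5 - 5 = 0$)
$S{\left(K \right)} = - K^{2}$ ($S{\left(K \right)} = \left(0 K - 1\right) K^{2} = \left(0 - 1\right) K^{2} = - K^{2}$)
$\left(\left(S{\left(H{\left(-3 \right)} \left(6 - 4\right) \right)} - v{\left(-2 \right)}\right) - 13\right)^{2} = \left(\left(- \left(- 3 \left(6 - 4\right)\right)^{2} - -3\right) - 13\right)^{2} = \left(\left(- \left(\left(-3\right) 2\right)^{2} + 3\right) - 13\right)^{2} = \left(\left(- \left(-6\right)^{2} + 3\right) - 13\right)^{2} = \left(\left(\left(-1\right) 36 + 3\right) - 13\right)^{2} = \left(\left(-36 + 3\right) - 13\right)^{2} = \left(-33 - 13\right)^{2} = \left(-46\right)^{2} = 2116$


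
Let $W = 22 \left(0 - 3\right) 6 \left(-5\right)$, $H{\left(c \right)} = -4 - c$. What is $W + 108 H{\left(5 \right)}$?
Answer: $1008$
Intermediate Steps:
$W = 1980$ ($W = 22 \left(-3\right) 6 \left(-5\right) = 22 \left(\left(-18\right) \left(-5\right)\right) = 22 \cdot 90 = 1980$)
$W + 108 H{\left(5 \right)} = 1980 + 108 \left(-4 - 5\right) = 1980 + 108 \left(-9\right) = 1980 - 972 = 1008$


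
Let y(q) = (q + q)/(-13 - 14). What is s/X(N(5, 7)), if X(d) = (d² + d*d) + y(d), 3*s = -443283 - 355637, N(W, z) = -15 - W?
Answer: -179757/541 ≈ -332.27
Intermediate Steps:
y(q) = -2*q/27 (y(q) = (2*q)/(-27) = (2*q)*(-1/27) = -2*q/27)
s = -798920/3 (s = (-443283 - 355637)/3 = (⅓)*(-798920) = -798920/3 ≈ -2.6631e+5)
X(d) = 2*d² - 2*d/27 (X(d) = (d² + d*d) - 2*d/27 = (d² + d²) - 2*d/27 = 2*d² - 2*d/27)
s/X(N(5, 7)) = -798920*27/(2*(-1 + 27*(-15 - 1*5))*(-15 - 1*5))/3 = -798920*27/(2*(-1 + 27*(-15 - 5))*(-15 - 5))/3 = -798920*(-27/(40*(-1 + 27*(-20))))/3 = -798920*(-27/(40*(-1 - 540)))/3 = -798920/(3*((2/27)*(-20)*(-541))) = -798920/(3*21640/27) = -798920/3*27/21640 = -179757/541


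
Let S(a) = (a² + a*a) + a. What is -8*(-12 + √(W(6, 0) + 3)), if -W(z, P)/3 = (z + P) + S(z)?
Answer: 96 - 8*I*√249 ≈ 96.0 - 126.24*I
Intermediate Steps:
S(a) = a + 2*a² (S(a) = (a² + a²) + a = 2*a² + a = a + 2*a²)
W(z, P) = -3*P - 3*z - 3*z*(1 + 2*z) (W(z, P) = -3*((z + P) + z*(1 + 2*z)) = -3*((P + z) + z*(1 + 2*z)) = -3*(P + z + z*(1 + 2*z)) = -3*P - 3*z - 3*z*(1 + 2*z))
-8*(-12 + √(W(6, 0) + 3)) = -8*(-12 + √((-3*0 - 3*6 - 3*6*(1 + 2*6)) + 3)) = -8*(-12 + √((0 - 18 - 3*6*(1 + 12)) + 3)) = -8*(-12 + √((0 - 18 - 3*6*13) + 3)) = -8*(-12 + √((0 - 18 - 234) + 3)) = -8*(-12 + √(-252 + 3)) = -8*(-12 + √(-249)) = -8*(-12 + I*√249) = 96 - 8*I*√249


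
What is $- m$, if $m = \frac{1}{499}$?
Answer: $- \frac{1}{499} \approx -0.002004$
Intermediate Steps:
$m = \frac{1}{499} \approx 0.002004$
$- m = \left(-1\right) \frac{1}{499} = - \frac{1}{499}$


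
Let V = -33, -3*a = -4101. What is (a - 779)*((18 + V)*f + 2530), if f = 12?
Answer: 1381800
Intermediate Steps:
a = 1367 (a = -⅓*(-4101) = 1367)
(a - 779)*((18 + V)*f + 2530) = (1367 - 779)*((18 - 33)*12 + 2530) = 588*(-15*12 + 2530) = 588*(-180 + 2530) = 588*2350 = 1381800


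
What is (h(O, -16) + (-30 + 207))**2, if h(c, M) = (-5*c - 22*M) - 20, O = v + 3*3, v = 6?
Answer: 188356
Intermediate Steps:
O = 15 (O = 6 + 3*3 = 6 + 9 = 15)
h(c, M) = -20 - 22*M - 5*c (h(c, M) = (-22*M - 5*c) - 20 = -20 - 22*M - 5*c)
(h(O, -16) + (-30 + 207))**2 = ((-20 - 22*(-16) - 5*15) + (-30 + 207))**2 = ((-20 + 352 - 75) + 177)**2 = (257 + 177)**2 = 434**2 = 188356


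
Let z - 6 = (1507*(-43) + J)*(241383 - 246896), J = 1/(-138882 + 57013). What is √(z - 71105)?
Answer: √2393989440626672851/81869 ≈ 18899.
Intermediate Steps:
J = -1/81869 (J = 1/(-81869) = -1/81869 ≈ -1.2215e-5)
z = 29247529886124/81869 (z = 6 + (1507*(-43) - 1/81869)*(241383 - 246896) = 6 + (-64801 - 1/81869)*(-5513) = 6 - 5305193070/81869*(-5513) = 6 + 29247529394910/81869 = 29247529886124/81869 ≈ 3.5725e+8)
√(z - 71105) = √(29247529886124/81869 - 71105) = √(29241708590879/81869) = √2393989440626672851/81869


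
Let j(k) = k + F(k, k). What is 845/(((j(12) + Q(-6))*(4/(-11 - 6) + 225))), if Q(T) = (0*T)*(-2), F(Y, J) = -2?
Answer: 2873/7642 ≈ 0.37595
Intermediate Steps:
Q(T) = 0 (Q(T) = 0*(-2) = 0)
j(k) = -2 + k (j(k) = k - 2 = -2 + k)
845/(((j(12) + Q(-6))*(4/(-11 - 6) + 225))) = 845/((((-2 + 12) + 0)*(4/(-11 - 6) + 225))) = 845/(((10 + 0)*(4/(-17) + 225))) = 845/((10*(-1/17*4 + 225))) = 845/((10*(-4/17 + 225))) = 845/((10*(3821/17))) = 845/(38210/17) = 845*(17/38210) = 2873/7642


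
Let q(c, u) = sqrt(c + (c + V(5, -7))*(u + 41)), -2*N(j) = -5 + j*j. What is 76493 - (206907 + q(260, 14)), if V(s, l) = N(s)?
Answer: -130414 - sqrt(14010) ≈ -1.3053e+5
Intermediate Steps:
N(j) = 5/2 - j**2/2 (N(j) = -(-5 + j*j)/2 = -(-5 + j**2)/2 = 5/2 - j**2/2)
V(s, l) = 5/2 - s**2/2
q(c, u) = sqrt(c + (-10 + c)*(41 + u)) (q(c, u) = sqrt(c + (c + (5/2 - 1/2*5**2))*(u + 41)) = sqrt(c + (c + (5/2 - 1/2*25))*(41 + u)) = sqrt(c + (c + (5/2 - 25/2))*(41 + u)) = sqrt(c + (c - 10)*(41 + u)) = sqrt(c + (-10 + c)*(41 + u)))
76493 - (206907 + q(260, 14)) = 76493 - (206907 + sqrt(-410 - 10*14 + 42*260 + 260*14)) = 76493 - (206907 + sqrt(-410 - 140 + 10920 + 3640)) = 76493 - (206907 + sqrt(14010)) = 76493 + (-206907 - sqrt(14010)) = -130414 - sqrt(14010)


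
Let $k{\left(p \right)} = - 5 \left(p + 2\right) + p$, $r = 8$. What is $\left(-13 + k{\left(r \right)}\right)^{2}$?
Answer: $3025$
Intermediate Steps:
$k{\left(p \right)} = -10 - 4 p$ ($k{\left(p \right)} = - 5 \left(2 + p\right) + p = \left(-10 - 5 p\right) + p = -10 - 4 p$)
$\left(-13 + k{\left(r \right)}\right)^{2} = \left(-13 - 42\right)^{2} = \left(-55\right)^{2} = 3025$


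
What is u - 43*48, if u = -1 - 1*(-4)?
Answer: -2061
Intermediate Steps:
u = 3 (u = -1 + 4 = 3)
u - 43*48 = 3 - 43*48 = 3 - 2064 = -2061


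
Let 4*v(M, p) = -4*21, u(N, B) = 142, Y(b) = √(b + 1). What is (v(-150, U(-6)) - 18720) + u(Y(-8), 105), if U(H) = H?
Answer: -18599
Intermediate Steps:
Y(b) = √(1 + b)
v(M, p) = -21 (v(M, p) = (-4*21)/4 = (¼)*(-84) = -21)
(v(-150, U(-6)) - 18720) + u(Y(-8), 105) = (-21 - 18720) + 142 = -18741 + 142 = -18599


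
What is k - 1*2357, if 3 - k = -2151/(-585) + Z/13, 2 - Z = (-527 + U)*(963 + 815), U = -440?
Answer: -8749889/65 ≈ -1.3461e+5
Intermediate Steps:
Z = 1719328 (Z = 2 - (-527 - 440)*(963 + 815) = 2 - (-967)*1778 = 2 - 1*(-1719326) = 2 + 1719326 = 1719328)
k = -8596684/65 (k = 3 - (-2151/(-585) + 1719328/13) = 3 - (-2151*(-1/585) + 1719328*(1/13)) = 3 - (239/65 + 132256) = 3 - 1*8596879/65 = 3 - 8596879/65 = -8596684/65 ≈ -1.3226e+5)
k - 1*2357 = -8596684/65 - 1*2357 = -8596684/65 - 2357 = -8749889/65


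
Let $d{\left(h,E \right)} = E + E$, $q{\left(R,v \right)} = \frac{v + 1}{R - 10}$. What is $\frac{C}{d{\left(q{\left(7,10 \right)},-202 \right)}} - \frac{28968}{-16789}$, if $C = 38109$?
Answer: $- \frac{628108929}{6782756} \approx -92.604$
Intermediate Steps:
$q{\left(R,v \right)} = \frac{1 + v}{-10 + R}$
$d{\left(h,E \right)} = 2 E$
$\frac{C}{d{\left(q{\left(7,10 \right)},-202 \right)}} - \frac{28968}{-16789} = \frac{38109}{2 \left(-202\right)} - \frac{28968}{-16789} = \frac{38109}{-404} - - \frac{28968}{16789} = 38109 \left(- \frac{1}{404}\right) + \frac{28968}{16789} = - \frac{38109}{404} + \frac{28968}{16789} = - \frac{628108929}{6782756}$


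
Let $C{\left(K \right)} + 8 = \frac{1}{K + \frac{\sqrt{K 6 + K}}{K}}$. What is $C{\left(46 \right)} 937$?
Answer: $- \frac{727595492}{97329} - \frac{937 \sqrt{322}}{97329} \approx -7475.8$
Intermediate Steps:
$C{\left(K \right)} = -8 + \frac{1}{K + \frac{\sqrt{7}}{\sqrt{K}}}$ ($C{\left(K \right)} = -8 + \frac{1}{K + \frac{\sqrt{K 6 + K}}{K}} = -8 + \frac{1}{K + \frac{\sqrt{6 K + K}}{K}} = -8 + \frac{1}{K + \frac{\sqrt{7 K}}{K}} = -8 + \frac{1}{K + \frac{\sqrt{7} \sqrt{K}}{K}} = -8 + \frac{1}{K + \frac{\sqrt{7}}{\sqrt{K}}}$)
$C{\left(46 \right)} 937 = \frac{46 - 8 \cdot 46^{2} - 8 \sqrt{7} \sqrt{46}}{46^{2} + \sqrt{7} \sqrt{46}} \cdot 937 = \frac{46 - 16928 - 8 \sqrt{322}}{2116 + \sqrt{322}} \cdot 937 = \frac{-16882 - 8 \sqrt{322}}{2116 + \sqrt{322}} \cdot 937 = \frac{937 \left(-16882 - 8 \sqrt{322}\right)}{2116 + \sqrt{322}}$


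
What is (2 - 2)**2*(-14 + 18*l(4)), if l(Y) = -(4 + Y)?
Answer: 0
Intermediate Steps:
l(Y) = -4 - Y
(2 - 2)**2*(-14 + 18*l(4)) = (2 - 2)**2*(-14 + 18*(-4 - 1*4)) = 0**2*(-14 + 18*(-4 - 4)) = 0*(-14 + 18*(-8)) = 0*(-14 - 144) = 0*(-158) = 0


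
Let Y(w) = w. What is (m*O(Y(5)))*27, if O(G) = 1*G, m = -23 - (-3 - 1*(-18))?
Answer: -5130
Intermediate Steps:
m = -38 (m = -23 - (-3 + 18) = -23 - 1*15 = -23 - 15 = -38)
O(G) = G
(m*O(Y(5)))*27 = -38*5*27 = -190*27 = -5130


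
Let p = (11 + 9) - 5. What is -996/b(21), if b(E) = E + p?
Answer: -83/3 ≈ -27.667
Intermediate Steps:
p = 15 (p = 20 - 5 = 15)
b(E) = 15 + E (b(E) = E + 15 = 15 + E)
-996/b(21) = -996/(15 + 21) = -996/36 = -996*1/36 = -83/3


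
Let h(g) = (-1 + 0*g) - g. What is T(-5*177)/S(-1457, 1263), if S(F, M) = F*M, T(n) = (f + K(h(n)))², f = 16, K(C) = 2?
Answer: -108/613397 ≈ -0.00017607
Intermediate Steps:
h(g) = -1 - g (h(g) = (-1 + 0) - g = -1 - g)
T(n) = 324 (T(n) = (16 + 2)² = 18² = 324)
T(-5*177)/S(-1457, 1263) = 324/((-1457*1263)) = 324/(-1840191) = 324*(-1/1840191) = -108/613397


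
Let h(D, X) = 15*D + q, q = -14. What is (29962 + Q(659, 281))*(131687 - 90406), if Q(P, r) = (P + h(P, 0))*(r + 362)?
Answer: 280741843312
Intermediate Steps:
h(D, X) = -14 + 15*D (h(D, X) = 15*D - 14 = -14 + 15*D)
Q(P, r) = (-14 + 16*P)*(362 + r) (Q(P, r) = (P + (-14 + 15*P))*(r + 362) = (-14 + 16*P)*(362 + r))
(29962 + Q(659, 281))*(131687 - 90406) = (29962 + (-5068 - 14*281 + 5792*659 + 16*659*281))*(131687 - 90406) = (29962 + (-5068 - 3934 + 3816928 + 2962864))*41281 = (29962 + 6770790)*41281 = 6800752*41281 = 280741843312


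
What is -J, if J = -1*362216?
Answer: 362216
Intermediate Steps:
J = -362216
-J = -1*(-362216) = 362216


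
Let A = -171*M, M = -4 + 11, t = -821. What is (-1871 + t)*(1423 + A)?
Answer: -608392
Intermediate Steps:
M = 7
A = -1197 (A = -171*7 = -1197)
(-1871 + t)*(1423 + A) = (-1871 - 821)*(1423 - 1197) = -2692*226 = -608392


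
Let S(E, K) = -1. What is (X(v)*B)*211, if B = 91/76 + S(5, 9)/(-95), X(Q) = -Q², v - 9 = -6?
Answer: -871641/380 ≈ -2293.8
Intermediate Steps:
v = 3 (v = 9 - 6 = 3)
B = 459/380 (B = 91/76 - 1/(-95) = 91*(1/76) - 1*(-1/95) = 91/76 + 1/95 = 459/380 ≈ 1.2079)
(X(v)*B)*211 = (-1*3²*(459/380))*211 = (-1*9*(459/380))*211 = -9*459/380*211 = -4131/380*211 = -871641/380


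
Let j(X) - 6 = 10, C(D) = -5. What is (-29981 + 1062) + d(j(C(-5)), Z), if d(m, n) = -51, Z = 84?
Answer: -28970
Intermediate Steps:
j(X) = 16 (j(X) = 6 + 10 = 16)
(-29981 + 1062) + d(j(C(-5)), Z) = (-29981 + 1062) - 51 = -28919 - 51 = -28970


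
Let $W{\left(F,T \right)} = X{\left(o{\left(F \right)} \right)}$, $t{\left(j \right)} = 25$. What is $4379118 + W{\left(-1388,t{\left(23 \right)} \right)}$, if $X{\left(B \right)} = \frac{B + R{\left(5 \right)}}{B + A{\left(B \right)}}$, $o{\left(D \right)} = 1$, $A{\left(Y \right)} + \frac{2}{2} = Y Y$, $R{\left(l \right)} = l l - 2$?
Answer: $4379142$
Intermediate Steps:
$R{\left(l \right)} = -2 + l^{2}$ ($R{\left(l \right)} = l^{2} - 2 = -2 + l^{2}$)
$A{\left(Y \right)} = -1 + Y^{2}$ ($A{\left(Y \right)} = -1 + Y Y = -1 + Y^{2}$)
$X{\left(B \right)} = \frac{23 + B}{-1 + B + B^{2}}$ ($X{\left(B \right)} = \frac{B - \left(2 - 5^{2}\right)}{B + \left(-1 + B^{2}\right)} = \frac{B + \left(-2 + 25\right)}{-1 + B + B^{2}} = \frac{B + 23}{-1 + B + B^{2}} = \frac{23 + B}{-1 + B + B^{2}}$)
$W{\left(F,T \right)} = 24$ ($W{\left(F,T \right)} = \frac{23 + 1}{-1 + 1 + 1^{2}} = \frac{1}{-1 + 1 + 1} \cdot 24 = 1^{-1} \cdot 24 = 1 \cdot 24 = 24$)
$4379118 + W{\left(-1388,t{\left(23 \right)} \right)} = 4379118 + 24 = 4379142$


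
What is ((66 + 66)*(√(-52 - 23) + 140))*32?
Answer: 591360 + 21120*I*√3 ≈ 5.9136e+5 + 36581.0*I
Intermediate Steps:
((66 + 66)*(√(-52 - 23) + 140))*32 = (132*(√(-75) + 140))*32 = (132*(5*I*√3 + 140))*32 = (132*(140 + 5*I*√3))*32 = (18480 + 660*I*√3)*32 = 591360 + 21120*I*√3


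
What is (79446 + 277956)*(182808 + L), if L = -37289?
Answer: 52008781638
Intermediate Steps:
(79446 + 277956)*(182808 + L) = (79446 + 277956)*(182808 - 37289) = 357402*145519 = 52008781638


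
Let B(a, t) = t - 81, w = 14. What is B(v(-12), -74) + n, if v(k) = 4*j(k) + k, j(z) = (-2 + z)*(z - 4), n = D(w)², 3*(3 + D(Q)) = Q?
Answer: -1370/9 ≈ -152.22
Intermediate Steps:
D(Q) = -3 + Q/3
n = 25/9 (n = (-3 + (⅓)*14)² = (-3 + 14/3)² = (5/3)² = 25/9 ≈ 2.7778)
j(z) = (-4 + z)*(-2 + z) (j(z) = (-2 + z)*(-4 + z) = (-4 + z)*(-2 + z))
v(k) = 32 - 23*k + 4*k² (v(k) = 4*(8 + k² - 6*k) + k = (32 - 24*k + 4*k²) + k = 32 - 23*k + 4*k²)
B(a, t) = -81 + t
B(v(-12), -74) + n = (-81 - 74) + 25/9 = -155 + 25/9 = -1370/9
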